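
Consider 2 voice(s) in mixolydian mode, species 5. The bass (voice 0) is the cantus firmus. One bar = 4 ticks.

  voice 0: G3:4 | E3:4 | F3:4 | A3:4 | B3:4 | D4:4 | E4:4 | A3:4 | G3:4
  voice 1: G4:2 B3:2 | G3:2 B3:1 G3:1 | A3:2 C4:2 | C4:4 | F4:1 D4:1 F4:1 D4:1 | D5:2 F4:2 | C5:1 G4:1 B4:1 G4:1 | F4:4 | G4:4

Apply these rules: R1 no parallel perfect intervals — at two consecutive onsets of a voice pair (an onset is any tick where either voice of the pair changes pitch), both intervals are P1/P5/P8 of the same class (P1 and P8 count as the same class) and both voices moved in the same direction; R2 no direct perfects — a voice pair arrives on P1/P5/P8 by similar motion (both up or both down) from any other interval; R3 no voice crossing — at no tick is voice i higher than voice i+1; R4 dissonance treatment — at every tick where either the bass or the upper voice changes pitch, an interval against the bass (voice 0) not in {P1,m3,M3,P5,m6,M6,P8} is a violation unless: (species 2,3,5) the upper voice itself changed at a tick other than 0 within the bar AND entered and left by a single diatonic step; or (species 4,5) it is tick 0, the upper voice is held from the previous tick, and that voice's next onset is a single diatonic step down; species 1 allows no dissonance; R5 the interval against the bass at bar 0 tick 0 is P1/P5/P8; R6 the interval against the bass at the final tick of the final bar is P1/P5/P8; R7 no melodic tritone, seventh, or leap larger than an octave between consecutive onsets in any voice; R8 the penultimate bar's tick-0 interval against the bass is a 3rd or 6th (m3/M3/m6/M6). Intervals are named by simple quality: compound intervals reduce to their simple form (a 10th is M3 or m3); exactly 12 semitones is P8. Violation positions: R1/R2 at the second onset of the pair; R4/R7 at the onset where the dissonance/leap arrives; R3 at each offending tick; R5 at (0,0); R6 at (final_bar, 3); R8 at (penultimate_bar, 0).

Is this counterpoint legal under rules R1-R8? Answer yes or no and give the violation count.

bar 0: v0=G3 v1=G4 (P8)
bar 1: v0=E3 v1=G3 (m3)
bar 2: v0=F3 v1=A3 (M3)
bar 3: v0=A3 v1=C4 (m3)
bar 4: v0=B3 v1=F4 (TT)
bar 5: v0=D4 v1=D5 (P8)
bar 6: v0=E4 v1=C5 (m6)
bar 7: v0=A3 v1=F4 (m6)
bar 8: v0=G3 v1=G4 (P8)
  R4 @ bar4.0: B3/F4 TT untreated
  R4 @ bar4.2: B3/F4 TT untreated
  R2 @ bar5.0: B3/D4 m3 -> D4/D5 P8 similar

No (3 violations)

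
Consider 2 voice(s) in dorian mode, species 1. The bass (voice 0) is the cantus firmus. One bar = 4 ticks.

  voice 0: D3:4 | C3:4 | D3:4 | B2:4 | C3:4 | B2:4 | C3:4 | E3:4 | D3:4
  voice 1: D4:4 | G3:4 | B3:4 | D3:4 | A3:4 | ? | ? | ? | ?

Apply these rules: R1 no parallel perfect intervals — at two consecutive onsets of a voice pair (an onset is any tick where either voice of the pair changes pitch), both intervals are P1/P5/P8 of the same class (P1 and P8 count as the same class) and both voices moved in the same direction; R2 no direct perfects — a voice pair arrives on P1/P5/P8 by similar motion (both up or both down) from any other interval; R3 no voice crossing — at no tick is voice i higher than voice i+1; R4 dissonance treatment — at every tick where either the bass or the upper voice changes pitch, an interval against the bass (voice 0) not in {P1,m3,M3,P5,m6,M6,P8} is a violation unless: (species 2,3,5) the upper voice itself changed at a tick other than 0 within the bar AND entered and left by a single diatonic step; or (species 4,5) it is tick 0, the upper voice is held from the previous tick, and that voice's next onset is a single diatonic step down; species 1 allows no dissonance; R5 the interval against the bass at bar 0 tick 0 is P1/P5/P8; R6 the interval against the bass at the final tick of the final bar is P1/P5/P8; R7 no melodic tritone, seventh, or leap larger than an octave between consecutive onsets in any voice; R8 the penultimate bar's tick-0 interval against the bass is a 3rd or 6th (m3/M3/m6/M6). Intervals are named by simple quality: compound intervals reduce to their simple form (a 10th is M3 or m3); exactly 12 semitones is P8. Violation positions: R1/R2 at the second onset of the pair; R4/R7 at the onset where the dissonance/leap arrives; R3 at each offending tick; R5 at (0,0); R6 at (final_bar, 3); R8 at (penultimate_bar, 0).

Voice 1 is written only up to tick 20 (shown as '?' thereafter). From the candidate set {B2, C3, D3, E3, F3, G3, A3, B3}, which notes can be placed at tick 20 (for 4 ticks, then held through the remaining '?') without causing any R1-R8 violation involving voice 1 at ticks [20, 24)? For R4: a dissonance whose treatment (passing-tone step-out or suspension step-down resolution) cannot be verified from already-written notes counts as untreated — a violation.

B2: violates R2,R7
C3: violates R4
D3: legal
E3: violates R4
F3: violates R4
G3: legal
A3: violates R4
B3: legal

{B3, D3, G3}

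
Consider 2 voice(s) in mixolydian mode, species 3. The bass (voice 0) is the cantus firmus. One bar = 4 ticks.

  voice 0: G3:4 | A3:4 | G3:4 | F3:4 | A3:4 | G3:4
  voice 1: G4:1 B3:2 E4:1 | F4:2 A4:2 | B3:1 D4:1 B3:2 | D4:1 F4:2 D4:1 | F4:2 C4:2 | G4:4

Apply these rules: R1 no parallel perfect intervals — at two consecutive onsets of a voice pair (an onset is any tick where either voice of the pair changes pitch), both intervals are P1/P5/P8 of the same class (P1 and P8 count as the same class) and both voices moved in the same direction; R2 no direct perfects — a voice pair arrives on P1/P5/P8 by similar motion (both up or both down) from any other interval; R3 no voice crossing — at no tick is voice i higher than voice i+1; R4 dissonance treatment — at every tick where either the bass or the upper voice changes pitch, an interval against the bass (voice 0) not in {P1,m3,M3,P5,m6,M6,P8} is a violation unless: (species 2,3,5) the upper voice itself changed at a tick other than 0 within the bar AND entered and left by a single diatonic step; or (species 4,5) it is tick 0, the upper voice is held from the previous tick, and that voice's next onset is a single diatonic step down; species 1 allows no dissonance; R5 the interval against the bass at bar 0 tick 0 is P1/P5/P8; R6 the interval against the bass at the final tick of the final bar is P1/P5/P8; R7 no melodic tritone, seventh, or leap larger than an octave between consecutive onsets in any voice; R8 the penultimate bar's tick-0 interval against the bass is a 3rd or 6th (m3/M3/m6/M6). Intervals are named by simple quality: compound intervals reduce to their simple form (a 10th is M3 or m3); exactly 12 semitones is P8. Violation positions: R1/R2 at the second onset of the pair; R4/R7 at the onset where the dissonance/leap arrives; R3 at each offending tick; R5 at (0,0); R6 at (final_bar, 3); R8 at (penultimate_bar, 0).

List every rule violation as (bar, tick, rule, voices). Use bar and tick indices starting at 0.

(2, 0, R7, (1,))

bar 0: v0=G3 v1=G4 downbeat P8
bar 1: v0=A3 v1=F4 downbeat m6
bar 2: v0=G3 v1=B3 downbeat M3
bar 3: v0=F3 v1=D4 downbeat M6
bar 4: v0=A3 v1=F4 downbeat m6
bar 5: v0=G3 v1=G4 downbeat P8
  -> R7 @ bar 2 tick 0 v(1,): A4->B3 leap 10st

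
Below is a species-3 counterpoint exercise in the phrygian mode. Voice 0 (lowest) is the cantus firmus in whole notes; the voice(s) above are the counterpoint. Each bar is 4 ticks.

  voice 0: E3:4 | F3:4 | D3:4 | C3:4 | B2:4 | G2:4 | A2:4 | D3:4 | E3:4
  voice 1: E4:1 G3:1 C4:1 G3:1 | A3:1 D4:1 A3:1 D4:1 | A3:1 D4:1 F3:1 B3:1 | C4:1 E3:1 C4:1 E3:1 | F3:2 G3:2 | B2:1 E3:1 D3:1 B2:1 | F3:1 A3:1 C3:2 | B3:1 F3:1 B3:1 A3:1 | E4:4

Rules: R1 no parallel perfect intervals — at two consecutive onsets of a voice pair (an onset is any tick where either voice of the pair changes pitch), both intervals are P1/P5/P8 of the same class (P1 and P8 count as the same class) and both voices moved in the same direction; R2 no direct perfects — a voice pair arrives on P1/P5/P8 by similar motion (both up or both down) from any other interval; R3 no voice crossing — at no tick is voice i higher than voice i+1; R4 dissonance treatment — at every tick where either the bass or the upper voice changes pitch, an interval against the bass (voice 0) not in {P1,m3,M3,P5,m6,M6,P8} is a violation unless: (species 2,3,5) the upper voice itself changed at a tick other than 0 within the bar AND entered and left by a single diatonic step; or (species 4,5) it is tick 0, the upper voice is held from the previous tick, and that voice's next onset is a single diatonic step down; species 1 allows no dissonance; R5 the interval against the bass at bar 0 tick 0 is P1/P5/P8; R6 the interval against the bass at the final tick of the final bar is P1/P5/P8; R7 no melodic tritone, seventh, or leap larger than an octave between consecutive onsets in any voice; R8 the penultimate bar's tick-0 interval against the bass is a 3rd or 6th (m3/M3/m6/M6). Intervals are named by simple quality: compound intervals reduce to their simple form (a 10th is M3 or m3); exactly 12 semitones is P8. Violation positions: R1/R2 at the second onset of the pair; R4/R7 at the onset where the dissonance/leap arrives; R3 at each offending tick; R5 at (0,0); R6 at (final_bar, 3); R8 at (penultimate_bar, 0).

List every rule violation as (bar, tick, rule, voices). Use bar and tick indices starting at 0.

(2, 0, R2, (0, 1))
(2, 3, R7, (1,))
(4, 0, R4, (0, 1))
(6, 0, R7, (1,))
(7, 0, R7, (1,))
(7, 1, R7, (1,))
(7, 2, R7, (1,))
(8, 0, R2, (0, 1))

bar 0: v0=E3 v1=E4 downbeat P8
bar 1: v0=F3 v1=A3 downbeat M3
bar 2: v0=D3 v1=A3 downbeat P5
bar 3: v0=C3 v1=C4 downbeat P8
bar 4: v0=B2 v1=F3 downbeat TT
bar 5: v0=G2 v1=B2 downbeat M3
bar 6: v0=A2 v1=F3 downbeat m6
bar 7: v0=D3 v1=B3 downbeat M6
bar 8: v0=E3 v1=E4 downbeat P8
  -> R2 @ bar 2 tick 0 v(0, 1): F3/D4 M6 -> D3/A3 P5 similar
  -> R7 @ bar 2 tick 3 v(1,): F3->B3 leap 6st
  -> R4 @ bar 4 tick 0 v(0, 1): B2/F3 TT untreated
  -> R7 @ bar 6 tick 0 v(1,): B2->F3 leap 6st
  -> R7 @ bar 7 tick 0 v(1,): C3->B3 leap 11st
  -> R7 @ bar 7 tick 1 v(1,): B3->F3 leap 6st
  -> R7 @ bar 7 tick 2 v(1,): F3->B3 leap 6st
  -> R2 @ bar 8 tick 0 v(0, 1): D3/A3 P5 -> E3/E4 P8 similar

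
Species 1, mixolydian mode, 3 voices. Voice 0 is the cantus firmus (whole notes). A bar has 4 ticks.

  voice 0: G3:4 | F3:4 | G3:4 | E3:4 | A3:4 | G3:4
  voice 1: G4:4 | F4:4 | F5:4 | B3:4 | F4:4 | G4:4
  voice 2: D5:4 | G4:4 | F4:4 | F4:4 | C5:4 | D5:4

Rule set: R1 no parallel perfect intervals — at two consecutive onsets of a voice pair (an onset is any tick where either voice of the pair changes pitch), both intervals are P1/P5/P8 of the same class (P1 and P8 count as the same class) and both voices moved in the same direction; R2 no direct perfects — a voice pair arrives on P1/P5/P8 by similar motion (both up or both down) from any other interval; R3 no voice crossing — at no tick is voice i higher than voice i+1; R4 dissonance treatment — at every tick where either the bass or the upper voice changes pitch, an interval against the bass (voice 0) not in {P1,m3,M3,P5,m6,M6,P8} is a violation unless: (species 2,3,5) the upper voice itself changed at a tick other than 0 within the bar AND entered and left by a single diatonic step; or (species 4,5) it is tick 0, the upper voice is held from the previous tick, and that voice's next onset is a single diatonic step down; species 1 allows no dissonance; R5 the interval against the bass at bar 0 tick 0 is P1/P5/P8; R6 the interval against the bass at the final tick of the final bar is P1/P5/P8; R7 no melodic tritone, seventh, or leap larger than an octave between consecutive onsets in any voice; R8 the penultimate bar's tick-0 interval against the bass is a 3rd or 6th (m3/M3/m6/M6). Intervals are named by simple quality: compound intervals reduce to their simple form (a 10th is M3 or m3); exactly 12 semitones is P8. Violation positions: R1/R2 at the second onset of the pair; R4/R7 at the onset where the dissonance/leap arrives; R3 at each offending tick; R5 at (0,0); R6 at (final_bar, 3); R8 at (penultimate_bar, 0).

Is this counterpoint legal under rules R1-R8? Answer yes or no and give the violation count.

No (14 violations)

bar 0: v0=G3 v1=G4 v2=D5 (P5)
bar 1: v0=F3 v1=F4 v2=G4 (M2)
bar 2: v0=G3 v1=F5 v2=F4 (m7)
bar 3: v0=E3 v1=B3 v2=F4 (m2)
bar 4: v0=A3 v1=F4 v2=C5 (m3)
bar 5: v0=G3 v1=G4 v2=D5 (P5)
  R1 @ bar1.0: G3/G4 P8 -> F3/F4 P8 similar
  R4 @ bar1.0: F3/G4 M2 untreated
  R3 @ bar2.0: F5 above F4
  R4 @ bar2.0: G3/F5 m7 untreated
  R4 @ bar2.0: G3/F4 m7 untreated
  R3 @ bar2.1: F5 above F4
  R3 @ bar2.2: F5 above F4
  R3 @ bar2.3: F5 above F4
  R2 @ bar3.0: G3/F5 m7 -> E3/B3 P5 similar
  R4 @ bar3.0: E3/F4 m2 untreated
  R7 @ bar3.0: F5->B3 leap 18st
  R2 @ bar4.0: B3/F4 TT -> F4/C5 P5 similar
  R7 @ bar4.0: B3->F4 leap 6st
  R1 @ bar5.0: F4/C5 P5 -> G4/D5 P5 similar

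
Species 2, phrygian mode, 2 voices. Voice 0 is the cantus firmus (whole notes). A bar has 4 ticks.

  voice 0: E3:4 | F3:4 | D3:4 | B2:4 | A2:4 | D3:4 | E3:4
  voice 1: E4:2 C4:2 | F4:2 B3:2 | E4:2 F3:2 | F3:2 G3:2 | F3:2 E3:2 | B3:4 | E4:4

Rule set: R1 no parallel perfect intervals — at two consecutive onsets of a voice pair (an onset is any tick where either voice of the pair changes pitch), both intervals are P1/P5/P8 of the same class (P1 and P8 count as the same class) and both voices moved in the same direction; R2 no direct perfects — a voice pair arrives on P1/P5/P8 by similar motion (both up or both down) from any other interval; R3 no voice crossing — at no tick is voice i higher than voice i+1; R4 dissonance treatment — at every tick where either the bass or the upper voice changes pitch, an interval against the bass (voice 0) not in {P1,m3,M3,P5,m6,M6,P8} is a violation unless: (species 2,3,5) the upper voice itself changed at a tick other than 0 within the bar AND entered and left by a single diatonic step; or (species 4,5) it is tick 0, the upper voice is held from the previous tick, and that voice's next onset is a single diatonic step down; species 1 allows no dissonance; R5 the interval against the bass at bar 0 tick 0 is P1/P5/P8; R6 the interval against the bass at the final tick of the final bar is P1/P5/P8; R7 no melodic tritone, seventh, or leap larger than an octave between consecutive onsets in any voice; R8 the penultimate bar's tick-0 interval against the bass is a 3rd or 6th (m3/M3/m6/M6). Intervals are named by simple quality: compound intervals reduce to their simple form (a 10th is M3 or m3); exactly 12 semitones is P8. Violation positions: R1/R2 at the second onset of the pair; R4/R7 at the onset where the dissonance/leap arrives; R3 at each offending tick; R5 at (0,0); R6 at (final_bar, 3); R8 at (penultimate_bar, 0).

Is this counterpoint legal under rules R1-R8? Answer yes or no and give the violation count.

No (7 violations)

bar 0: v0=E3 v1=E4 (P8)
bar 1: v0=F3 v1=F4 (P8)
bar 2: v0=D3 v1=E4 (M2)
bar 3: v0=B2 v1=F3 (TT)
bar 4: v0=A2 v1=F3 (m6)
bar 5: v0=D3 v1=B3 (M6)
bar 6: v0=E3 v1=E4 (P8)
  R2 @ bar1.0: E3/C4 m6 -> F3/F4 P8 similar
  R4 @ bar1.2: F3/B3 TT untreated
  R7 @ bar1.2: F4->B3 leap 6st
  R4 @ bar2.0: D3/E4 M2 untreated
  R7 @ bar2.2: E4->F3 leap 11st
  R4 @ bar3.0: B2/F3 TT untreated
  R2 @ bar6.0: D3/B3 M6 -> E3/E4 P8 similar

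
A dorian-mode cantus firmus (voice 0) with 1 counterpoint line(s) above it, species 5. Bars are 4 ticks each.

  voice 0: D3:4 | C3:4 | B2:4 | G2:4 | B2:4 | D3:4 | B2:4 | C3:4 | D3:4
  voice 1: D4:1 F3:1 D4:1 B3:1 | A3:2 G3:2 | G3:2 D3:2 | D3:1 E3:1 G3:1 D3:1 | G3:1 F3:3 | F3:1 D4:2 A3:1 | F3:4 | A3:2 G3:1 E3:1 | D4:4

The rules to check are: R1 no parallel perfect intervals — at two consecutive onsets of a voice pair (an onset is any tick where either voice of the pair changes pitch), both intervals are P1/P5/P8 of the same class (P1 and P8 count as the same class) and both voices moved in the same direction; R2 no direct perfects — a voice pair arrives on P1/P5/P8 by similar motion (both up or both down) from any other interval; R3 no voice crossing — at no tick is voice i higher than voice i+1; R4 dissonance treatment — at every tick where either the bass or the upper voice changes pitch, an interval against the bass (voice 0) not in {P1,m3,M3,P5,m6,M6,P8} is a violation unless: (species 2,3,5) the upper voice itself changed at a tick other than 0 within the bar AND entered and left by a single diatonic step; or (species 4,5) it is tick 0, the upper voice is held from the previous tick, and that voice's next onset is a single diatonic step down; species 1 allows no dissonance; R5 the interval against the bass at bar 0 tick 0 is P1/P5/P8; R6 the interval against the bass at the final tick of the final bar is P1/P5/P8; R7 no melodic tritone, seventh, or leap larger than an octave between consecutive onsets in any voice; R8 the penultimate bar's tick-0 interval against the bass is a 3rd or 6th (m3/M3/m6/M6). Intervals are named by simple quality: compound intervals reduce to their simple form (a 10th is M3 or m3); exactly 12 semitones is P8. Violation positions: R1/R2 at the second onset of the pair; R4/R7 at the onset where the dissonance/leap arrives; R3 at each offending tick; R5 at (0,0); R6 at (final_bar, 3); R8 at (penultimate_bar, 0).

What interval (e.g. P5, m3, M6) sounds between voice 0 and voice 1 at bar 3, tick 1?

voice 0=G2 voice 1=E3 -> M6

M6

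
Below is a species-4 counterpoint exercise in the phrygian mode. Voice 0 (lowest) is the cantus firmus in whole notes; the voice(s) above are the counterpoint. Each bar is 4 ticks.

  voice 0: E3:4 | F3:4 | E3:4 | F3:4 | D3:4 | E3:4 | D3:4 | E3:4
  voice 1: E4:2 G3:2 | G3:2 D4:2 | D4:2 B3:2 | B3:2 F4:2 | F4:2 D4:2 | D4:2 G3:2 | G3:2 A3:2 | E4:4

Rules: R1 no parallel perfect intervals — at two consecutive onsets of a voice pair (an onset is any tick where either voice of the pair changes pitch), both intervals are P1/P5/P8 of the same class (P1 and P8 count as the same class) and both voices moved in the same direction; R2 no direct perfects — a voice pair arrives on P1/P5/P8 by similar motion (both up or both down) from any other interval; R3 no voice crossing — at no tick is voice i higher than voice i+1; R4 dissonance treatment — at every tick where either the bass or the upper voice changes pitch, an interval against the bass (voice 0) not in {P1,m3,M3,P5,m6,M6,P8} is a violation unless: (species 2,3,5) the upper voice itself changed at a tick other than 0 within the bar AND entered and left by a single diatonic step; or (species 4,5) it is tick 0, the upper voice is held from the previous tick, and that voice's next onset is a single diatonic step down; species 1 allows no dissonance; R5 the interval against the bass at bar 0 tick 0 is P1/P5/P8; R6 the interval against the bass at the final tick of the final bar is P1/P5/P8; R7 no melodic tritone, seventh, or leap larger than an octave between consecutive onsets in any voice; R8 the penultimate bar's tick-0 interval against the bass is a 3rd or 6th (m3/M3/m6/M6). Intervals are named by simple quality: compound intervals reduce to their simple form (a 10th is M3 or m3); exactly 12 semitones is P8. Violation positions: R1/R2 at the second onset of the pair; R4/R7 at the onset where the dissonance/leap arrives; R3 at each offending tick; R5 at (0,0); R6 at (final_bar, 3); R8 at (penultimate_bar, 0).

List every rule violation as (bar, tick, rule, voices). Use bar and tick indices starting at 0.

(1, 0, R4, (0, 1))
(2, 0, R4, (0, 1))
(3, 0, R4, (0, 1))
(3, 2, R7, (1,))
(5, 0, R4, (0, 1))
(6, 0, R4, (0, 1))
(6, 0, R8, (0, 1))
(7, 0, R2, (0, 1))

bar 0: v0=E3 v1=E4 downbeat P8
bar 1: v0=F3 v1=G3 downbeat M2
bar 2: v0=E3 v1=D4 downbeat m7
bar 3: v0=F3 v1=B3 downbeat TT
bar 4: v0=D3 v1=F4 downbeat m3
bar 5: v0=E3 v1=D4 downbeat m7
bar 6: v0=D3 v1=G3 downbeat P4
bar 7: v0=E3 v1=E4 downbeat P8
  -> R4 @ bar 1 tick 0 v(0, 1): F3/G3 M2 untreated
  -> R4 @ bar 2 tick 0 v(0, 1): E3/D4 m7 untreated
  -> R4 @ bar 3 tick 0 v(0, 1): F3/B3 TT untreated
  -> R7 @ bar 3 tick 2 v(1,): B3->F4 leap 6st
  -> R4 @ bar 5 tick 0 v(0, 1): E3/D4 m7 untreated
  -> R4 @ bar 6 tick 0 v(0, 1): D3/G3 P4 untreated
  -> R8 @ bar 6 tick 0 v(0, 1): penult P4 not 3rd/6th
  -> R2 @ bar 7 tick 0 v(0, 1): D3/A3 P5 -> E3/E4 P8 similar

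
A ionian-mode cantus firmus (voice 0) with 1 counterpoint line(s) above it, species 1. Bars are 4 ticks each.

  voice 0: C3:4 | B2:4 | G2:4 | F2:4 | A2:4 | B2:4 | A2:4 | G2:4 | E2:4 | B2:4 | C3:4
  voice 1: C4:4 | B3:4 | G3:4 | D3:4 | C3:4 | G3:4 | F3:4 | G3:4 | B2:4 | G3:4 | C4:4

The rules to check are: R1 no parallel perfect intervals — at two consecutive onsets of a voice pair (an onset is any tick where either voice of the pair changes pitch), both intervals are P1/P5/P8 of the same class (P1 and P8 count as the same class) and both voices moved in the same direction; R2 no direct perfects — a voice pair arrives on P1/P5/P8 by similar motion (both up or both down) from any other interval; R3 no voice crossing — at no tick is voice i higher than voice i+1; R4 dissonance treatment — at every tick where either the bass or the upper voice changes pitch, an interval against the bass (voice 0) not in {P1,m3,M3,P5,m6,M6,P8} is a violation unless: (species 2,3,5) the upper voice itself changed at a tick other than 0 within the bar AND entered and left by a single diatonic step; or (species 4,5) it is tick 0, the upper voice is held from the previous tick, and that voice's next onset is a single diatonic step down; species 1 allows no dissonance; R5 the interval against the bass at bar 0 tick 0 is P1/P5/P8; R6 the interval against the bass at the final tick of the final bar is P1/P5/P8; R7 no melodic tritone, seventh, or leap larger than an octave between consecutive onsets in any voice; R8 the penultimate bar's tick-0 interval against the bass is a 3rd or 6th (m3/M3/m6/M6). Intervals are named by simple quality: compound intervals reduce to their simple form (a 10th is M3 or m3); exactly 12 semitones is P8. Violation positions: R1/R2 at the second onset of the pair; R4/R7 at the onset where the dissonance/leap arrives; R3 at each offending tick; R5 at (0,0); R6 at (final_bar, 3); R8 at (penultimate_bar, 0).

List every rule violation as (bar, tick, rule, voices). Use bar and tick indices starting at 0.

bar 0: v0=C3 v1=C4 downbeat P8
bar 1: v0=B2 v1=B3 downbeat P8
bar 2: v0=G2 v1=G3 downbeat P8
bar 3: v0=F2 v1=D3 downbeat M6
bar 4: v0=A2 v1=C3 downbeat m3
bar 5: v0=B2 v1=G3 downbeat m6
bar 6: v0=A2 v1=F3 downbeat m6
bar 7: v0=G2 v1=G3 downbeat P8
bar 8: v0=E2 v1=B2 downbeat P5
bar 9: v0=B2 v1=G3 downbeat m6
bar 10: v0=C3 v1=C4 downbeat P8
  -> R1 @ bar 1 tick 0 v(0, 1): C3/C4 P8 -> B2/B3 P8 similar
  -> R1 @ bar 2 tick 0 v(0, 1): B2/B3 P8 -> G2/G3 P8 similar
  -> R2 @ bar 8 tick 0 v(0, 1): G2/G3 P8 -> E2/B2 P5 similar
  -> R2 @ bar 10 tick 0 v(0, 1): B2/G3 m6 -> C3/C4 P8 similar

(1, 0, R1, (0, 1))
(2, 0, R1, (0, 1))
(8, 0, R2, (0, 1))
(10, 0, R2, (0, 1))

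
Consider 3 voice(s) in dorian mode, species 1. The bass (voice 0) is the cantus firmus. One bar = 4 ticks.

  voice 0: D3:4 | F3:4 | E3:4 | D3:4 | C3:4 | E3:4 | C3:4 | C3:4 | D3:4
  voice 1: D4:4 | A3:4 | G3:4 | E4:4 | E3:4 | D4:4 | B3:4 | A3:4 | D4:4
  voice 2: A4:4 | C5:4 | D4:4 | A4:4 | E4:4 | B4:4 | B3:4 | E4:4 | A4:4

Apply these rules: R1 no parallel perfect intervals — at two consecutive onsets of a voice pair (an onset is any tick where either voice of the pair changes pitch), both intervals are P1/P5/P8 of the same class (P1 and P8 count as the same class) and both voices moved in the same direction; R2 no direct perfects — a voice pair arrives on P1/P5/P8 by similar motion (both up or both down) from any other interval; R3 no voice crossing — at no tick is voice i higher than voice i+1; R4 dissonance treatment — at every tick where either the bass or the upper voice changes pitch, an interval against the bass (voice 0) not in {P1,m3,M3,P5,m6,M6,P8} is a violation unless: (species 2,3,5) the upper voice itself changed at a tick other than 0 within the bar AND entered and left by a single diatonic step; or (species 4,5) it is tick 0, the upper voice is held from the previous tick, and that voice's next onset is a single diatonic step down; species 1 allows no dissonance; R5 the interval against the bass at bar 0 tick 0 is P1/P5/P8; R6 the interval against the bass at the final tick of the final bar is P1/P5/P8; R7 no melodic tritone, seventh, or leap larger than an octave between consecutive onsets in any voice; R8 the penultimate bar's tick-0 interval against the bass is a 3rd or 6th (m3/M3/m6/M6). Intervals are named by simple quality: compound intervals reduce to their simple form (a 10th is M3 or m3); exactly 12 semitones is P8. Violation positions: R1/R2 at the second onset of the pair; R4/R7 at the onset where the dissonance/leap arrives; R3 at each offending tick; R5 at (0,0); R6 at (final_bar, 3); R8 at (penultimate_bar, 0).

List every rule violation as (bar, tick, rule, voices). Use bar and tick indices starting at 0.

bar 0: v0=D3 v1=D4 v2=A4 downbeat P5
bar 1: v0=F3 v1=A3 v2=C5 downbeat P5
bar 2: v0=E3 v1=G3 v2=D4 downbeat m7
bar 3: v0=D3 v1=E4 v2=A4 downbeat P5
bar 4: v0=C3 v1=E3 v2=E4 downbeat M3
bar 5: v0=E3 v1=D4 v2=B4 downbeat P5
bar 6: v0=C3 v1=B3 v2=B3 downbeat M7
bar 7: v0=C3 v1=A3 v2=E4 downbeat M3
bar 8: v0=D3 v1=D4 v2=A4 downbeat P5
  -> R1 @ bar 1 tick 0 v(0, 2): D3/A4 P5 -> F3/C5 P5 similar
  -> R2 @ bar 2 tick 0 v(1, 2): A3/C5 m3 -> G3/D4 P5 similar
  -> R4 @ bar 2 tick 0 v(0, 2): E3/D4 m7 untreated
  -> R7 @ bar 2 tick 0 v(2,): C5->D4 leap 10st
  -> R4 @ bar 3 tick 0 v(0, 1): D3/E4 M2 untreated
  -> R2 @ bar 4 tick 0 v(1, 2): E4/A4 P4 -> E3/E4 P8 similar
  -> R2 @ bar 5 tick 0 v(0, 2): C3/E4 M3 -> E3/B4 P5 similar
  -> R4 @ bar 5 tick 0 v(0, 1): E3/D4 m7 untreated
  -> R7 @ bar 5 tick 0 v(1,): E3->D4 leap 10st
  -> R2 @ bar 6 tick 0 v(1, 2): D4/B4 M6 -> B3/B3 P1 similar
  -> R4 @ bar 6 tick 0 v(0, 1): C3/B3 M7 untreated
  -> R4 @ bar 6 tick 0 v(0, 2): C3/B3 M7 untreated
  -> R1 @ bar 8 tick 0 v(1, 2): A3/E4 P5 -> D4/A4 P5 similar
  -> R2 @ bar 8 tick 0 v(0, 1): C3/A3 M6 -> D3/D4 P8 similar
  -> R2 @ bar 8 tick 0 v(0, 2): C3/E4 M3 -> D3/A4 P5 similar

(1, 0, R1, (0, 2))
(2, 0, R2, (1, 2))
(2, 0, R4, (0, 2))
(2, 0, R7, (2,))
(3, 0, R4, (0, 1))
(4, 0, R2, (1, 2))
(5, 0, R2, (0, 2))
(5, 0, R4, (0, 1))
(5, 0, R7, (1,))
(6, 0, R2, (1, 2))
(6, 0, R4, (0, 1))
(6, 0, R4, (0, 2))
(8, 0, R1, (1, 2))
(8, 0, R2, (0, 1))
(8, 0, R2, (0, 2))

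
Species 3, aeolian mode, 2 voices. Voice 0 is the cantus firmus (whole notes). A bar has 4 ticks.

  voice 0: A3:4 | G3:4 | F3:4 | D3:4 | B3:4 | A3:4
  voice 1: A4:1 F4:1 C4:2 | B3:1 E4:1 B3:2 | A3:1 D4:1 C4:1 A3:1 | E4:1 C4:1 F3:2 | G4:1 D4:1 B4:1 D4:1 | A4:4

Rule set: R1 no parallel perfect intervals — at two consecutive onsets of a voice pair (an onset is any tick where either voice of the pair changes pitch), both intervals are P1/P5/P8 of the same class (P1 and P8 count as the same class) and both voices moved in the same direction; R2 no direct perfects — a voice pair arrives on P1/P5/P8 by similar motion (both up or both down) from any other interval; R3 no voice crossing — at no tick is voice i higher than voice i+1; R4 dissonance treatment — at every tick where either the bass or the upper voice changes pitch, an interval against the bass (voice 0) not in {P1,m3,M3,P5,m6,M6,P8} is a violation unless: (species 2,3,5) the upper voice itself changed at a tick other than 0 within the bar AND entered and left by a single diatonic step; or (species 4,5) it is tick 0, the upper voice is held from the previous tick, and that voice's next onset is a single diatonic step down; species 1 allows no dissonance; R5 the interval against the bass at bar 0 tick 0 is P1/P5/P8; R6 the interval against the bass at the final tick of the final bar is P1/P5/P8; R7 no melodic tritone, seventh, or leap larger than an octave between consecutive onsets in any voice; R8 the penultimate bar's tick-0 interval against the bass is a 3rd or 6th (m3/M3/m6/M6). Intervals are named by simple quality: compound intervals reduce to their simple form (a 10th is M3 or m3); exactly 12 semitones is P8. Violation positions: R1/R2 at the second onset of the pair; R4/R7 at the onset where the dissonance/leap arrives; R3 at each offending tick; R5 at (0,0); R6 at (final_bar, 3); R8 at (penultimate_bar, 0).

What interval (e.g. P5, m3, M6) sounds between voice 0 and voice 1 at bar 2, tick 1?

M6

voice 0=F3 voice 1=D4 -> M6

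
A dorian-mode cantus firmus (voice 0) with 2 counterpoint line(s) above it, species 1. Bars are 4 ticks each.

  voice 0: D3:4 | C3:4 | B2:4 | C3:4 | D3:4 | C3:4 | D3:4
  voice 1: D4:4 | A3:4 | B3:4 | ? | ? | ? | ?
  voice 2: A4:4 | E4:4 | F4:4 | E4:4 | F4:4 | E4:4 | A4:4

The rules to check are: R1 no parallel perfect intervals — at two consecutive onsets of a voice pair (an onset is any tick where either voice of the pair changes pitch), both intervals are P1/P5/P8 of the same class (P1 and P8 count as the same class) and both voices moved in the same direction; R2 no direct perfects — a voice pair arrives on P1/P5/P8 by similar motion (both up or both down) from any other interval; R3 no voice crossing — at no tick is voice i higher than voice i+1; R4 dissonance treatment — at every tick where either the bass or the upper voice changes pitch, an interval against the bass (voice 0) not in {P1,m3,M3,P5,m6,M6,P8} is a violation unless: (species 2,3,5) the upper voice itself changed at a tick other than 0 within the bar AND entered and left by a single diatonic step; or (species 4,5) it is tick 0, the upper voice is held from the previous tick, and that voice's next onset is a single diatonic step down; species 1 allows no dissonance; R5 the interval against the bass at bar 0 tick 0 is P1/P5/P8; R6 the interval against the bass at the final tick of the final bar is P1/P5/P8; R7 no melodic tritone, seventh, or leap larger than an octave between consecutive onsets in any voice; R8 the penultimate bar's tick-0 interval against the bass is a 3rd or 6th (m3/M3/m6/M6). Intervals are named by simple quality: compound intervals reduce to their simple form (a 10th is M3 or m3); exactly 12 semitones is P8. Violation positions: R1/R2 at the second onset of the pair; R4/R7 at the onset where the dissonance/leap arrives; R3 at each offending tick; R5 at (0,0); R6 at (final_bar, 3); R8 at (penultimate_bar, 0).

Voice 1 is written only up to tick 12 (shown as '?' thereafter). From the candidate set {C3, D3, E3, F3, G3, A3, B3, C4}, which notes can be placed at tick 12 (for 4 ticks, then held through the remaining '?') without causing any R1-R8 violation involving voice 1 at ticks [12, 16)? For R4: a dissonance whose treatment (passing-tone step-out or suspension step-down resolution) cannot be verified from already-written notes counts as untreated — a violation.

{G3}

C3: violates R7
D3: violates R4
E3: violates R2
F3: violates R4,R7
G3: legal
A3: violates R2
B3: violates R4
C4: violates R1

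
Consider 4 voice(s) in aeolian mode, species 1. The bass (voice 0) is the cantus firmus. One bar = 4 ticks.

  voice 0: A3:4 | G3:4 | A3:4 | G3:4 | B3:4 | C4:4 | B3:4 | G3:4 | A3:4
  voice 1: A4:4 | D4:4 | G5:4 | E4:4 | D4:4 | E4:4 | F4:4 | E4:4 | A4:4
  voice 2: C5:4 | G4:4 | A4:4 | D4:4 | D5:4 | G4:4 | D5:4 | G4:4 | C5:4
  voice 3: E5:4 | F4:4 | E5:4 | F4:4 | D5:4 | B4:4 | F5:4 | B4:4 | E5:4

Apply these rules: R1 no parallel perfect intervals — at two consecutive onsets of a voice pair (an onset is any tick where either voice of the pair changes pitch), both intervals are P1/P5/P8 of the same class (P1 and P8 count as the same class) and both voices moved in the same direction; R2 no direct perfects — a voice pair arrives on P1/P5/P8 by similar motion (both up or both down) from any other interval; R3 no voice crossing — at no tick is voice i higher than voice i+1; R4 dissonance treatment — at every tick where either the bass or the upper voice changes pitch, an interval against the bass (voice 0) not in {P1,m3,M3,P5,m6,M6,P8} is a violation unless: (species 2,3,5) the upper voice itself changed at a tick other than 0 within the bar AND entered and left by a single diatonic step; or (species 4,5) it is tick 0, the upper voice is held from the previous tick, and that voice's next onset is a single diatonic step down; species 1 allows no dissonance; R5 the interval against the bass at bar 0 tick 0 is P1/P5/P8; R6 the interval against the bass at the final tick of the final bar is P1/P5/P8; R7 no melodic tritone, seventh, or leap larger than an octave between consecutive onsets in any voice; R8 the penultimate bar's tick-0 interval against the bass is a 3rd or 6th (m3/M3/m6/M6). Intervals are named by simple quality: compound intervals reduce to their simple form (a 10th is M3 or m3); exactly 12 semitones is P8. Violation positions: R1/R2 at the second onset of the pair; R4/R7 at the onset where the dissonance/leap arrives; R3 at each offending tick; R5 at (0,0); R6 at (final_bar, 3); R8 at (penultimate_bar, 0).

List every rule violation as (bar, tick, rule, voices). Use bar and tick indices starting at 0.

(0, 0, R5, (0, 2))
(1, 0, R2, (0, 1))
(1, 0, R2, (0, 2))
(1, 0, R3, (2, 3))
(1, 0, R4, (0, 3))
(1, 0, R7, (3,))
(1, 1, R3, (2, 3))
(1, 2, R3, (2, 3))
(1, 3, R3, (2, 3))
(2, 0, R1, (0, 2))
(2, 0, R2, (0, 3))
(2, 0, R2, (2, 3))
(2, 0, R3, (1, 2))
(2, 0, R4, (0, 1))
(2, 0, R7, (1,))
(2, 0, R7, (3,))
(2, 1, R3, (1, 2))
(2, 2, R3, (1, 2))
(2, 3, R3, (1, 2))
(3, 0, R2, (0, 2))
(3, 0, R3, (1, 2))
(3, 0, R4, (0, 3))
(3, 0, R7, (1,))
(3, 0, R7, (3,))
(3, 1, R3, (1, 2))
(3, 2, R3, (1, 2))
(3, 3, R3, (1, 2))
(4, 0, R2, (2, 3))
(5, 0, R4, (0, 3))
(6, 0, R2, (1, 3))
(6, 0, R4, (0, 1))
(6, 0, R4, (0, 3))
(6, 0, R7, (3,))
(7, 0, R2, (0, 2))
(7, 0, R2, (1, 3))
(7, 0, R7, (3,))
(7, 0, R8, (0, 2))
(8, 0, R1, (1, 3))
(8, 0, R2, (0, 1))
(8, 0, R2, (0, 3))
(8, 3, R6, (0, 2))

bar 0: v0=A3 v1=A4 v2=C5 v3=E5 downbeat P5
bar 1: v0=G3 v1=D4 v2=G4 v3=F4 downbeat m7
bar 2: v0=A3 v1=G5 v2=A4 v3=E5 downbeat P5
bar 3: v0=G3 v1=E4 v2=D4 v3=F4 downbeat m7
bar 4: v0=B3 v1=D4 v2=D5 v3=D5 downbeat m3
bar 5: v0=C4 v1=E4 v2=G4 v3=B4 downbeat M7
bar 6: v0=B3 v1=F4 v2=D5 v3=F5 downbeat TT
bar 7: v0=G3 v1=E4 v2=G4 v3=B4 downbeat M3
bar 8: v0=A3 v1=A4 v2=C5 v3=E5 downbeat P5
  -> R5 @ bar 0 tick 0 v(0, 2): opens on m3
  -> R2 @ bar 1 tick 0 v(0, 1): A3/A4 P8 -> G3/D4 P5 similar
  -> R2 @ bar 1 tick 0 v(0, 2): A3/C5 m3 -> G3/G4 P8 similar
  -> R3 @ bar 1 tick 0 v(2, 3): G4 above F4
  -> R4 @ bar 1 tick 0 v(0, 3): G3/F4 m7 untreated
  -> R7 @ bar 1 tick 0 v(3,): E5->F4 leap 11st
  -> R3 @ bar 1 tick 1 v(2, 3): G4 above F4
  -> R3 @ bar 1 tick 2 v(2, 3): G4 above F4
  -> R3 @ bar 1 tick 3 v(2, 3): G4 above F4
  -> R1 @ bar 2 tick 0 v(0, 2): G3/G4 P8 -> A3/A4 P8 similar
  -> R2 @ bar 2 tick 0 v(0, 3): G3/F4 m7 -> A3/E5 P5 similar
  -> R2 @ bar 2 tick 0 v(2, 3): G4/F4 M2 -> A4/E5 P5 similar
  -> R3 @ bar 2 tick 0 v(1, 2): G5 above A4
  -> R4 @ bar 2 tick 0 v(0, 1): A3/G5 m7 untreated
  -> R7 @ bar 2 tick 0 v(1,): D4->G5 leap 17st
  -> R7 @ bar 2 tick 0 v(3,): F4->E5 leap 11st
  -> R3 @ bar 2 tick 1 v(1, 2): G5 above A4
  -> R3 @ bar 2 tick 2 v(1, 2): G5 above A4
  -> R3 @ bar 2 tick 3 v(1, 2): G5 above A4
  -> R2 @ bar 3 tick 0 v(0, 2): A3/A4 P8 -> G3/D4 P5 similar
  -> R3 @ bar 3 tick 0 v(1, 2): E4 above D4
  -> R4 @ bar 3 tick 0 v(0, 3): G3/F4 m7 untreated
  -> R7 @ bar 3 tick 0 v(1,): G5->E4 leap 15st
  -> R7 @ bar 3 tick 0 v(3,): E5->F4 leap 11st
  -> R3 @ bar 3 tick 1 v(1, 2): E4 above D4
  -> R3 @ bar 3 tick 2 v(1, 2): E4 above D4
  -> R3 @ bar 3 tick 3 v(1, 2): E4 above D4
  -> R2 @ bar 4 tick 0 v(2, 3): D4/F4 m3 -> D5/D5 P1 similar
  -> R4 @ bar 5 tick 0 v(0, 3): C4/B4 M7 untreated
  -> R2 @ bar 6 tick 0 v(1, 3): E4/B4 P5 -> F4/F5 P8 similar
  -> R4 @ bar 6 tick 0 v(0, 1): B3/F4 TT untreated
  -> R4 @ bar 6 tick 0 v(0, 3): B3/F5 TT untreated
  -> R7 @ bar 6 tick 0 v(3,): B4->F5 leap 6st
  -> R2 @ bar 7 tick 0 v(0, 2): B3/D5 m3 -> G3/G4 P8 similar
  -> R2 @ bar 7 tick 0 v(1, 3): F4/F5 P8 -> E4/B4 P5 similar
  -> R7 @ bar 7 tick 0 v(3,): F5->B4 leap 6st
  -> R8 @ bar 7 tick 0 v(0, 2): penult P8 not 3rd/6th
  -> R1 @ bar 8 tick 0 v(1, 3): E4/B4 P5 -> A4/E5 P5 similar
  -> R2 @ bar 8 tick 0 v(0, 1): G3/E4 M6 -> A3/A4 P8 similar
  -> R2 @ bar 8 tick 0 v(0, 3): G3/B4 M3 -> A3/E5 P5 similar
  -> R6 @ bar 8 tick 3 v(0, 2): closes on m3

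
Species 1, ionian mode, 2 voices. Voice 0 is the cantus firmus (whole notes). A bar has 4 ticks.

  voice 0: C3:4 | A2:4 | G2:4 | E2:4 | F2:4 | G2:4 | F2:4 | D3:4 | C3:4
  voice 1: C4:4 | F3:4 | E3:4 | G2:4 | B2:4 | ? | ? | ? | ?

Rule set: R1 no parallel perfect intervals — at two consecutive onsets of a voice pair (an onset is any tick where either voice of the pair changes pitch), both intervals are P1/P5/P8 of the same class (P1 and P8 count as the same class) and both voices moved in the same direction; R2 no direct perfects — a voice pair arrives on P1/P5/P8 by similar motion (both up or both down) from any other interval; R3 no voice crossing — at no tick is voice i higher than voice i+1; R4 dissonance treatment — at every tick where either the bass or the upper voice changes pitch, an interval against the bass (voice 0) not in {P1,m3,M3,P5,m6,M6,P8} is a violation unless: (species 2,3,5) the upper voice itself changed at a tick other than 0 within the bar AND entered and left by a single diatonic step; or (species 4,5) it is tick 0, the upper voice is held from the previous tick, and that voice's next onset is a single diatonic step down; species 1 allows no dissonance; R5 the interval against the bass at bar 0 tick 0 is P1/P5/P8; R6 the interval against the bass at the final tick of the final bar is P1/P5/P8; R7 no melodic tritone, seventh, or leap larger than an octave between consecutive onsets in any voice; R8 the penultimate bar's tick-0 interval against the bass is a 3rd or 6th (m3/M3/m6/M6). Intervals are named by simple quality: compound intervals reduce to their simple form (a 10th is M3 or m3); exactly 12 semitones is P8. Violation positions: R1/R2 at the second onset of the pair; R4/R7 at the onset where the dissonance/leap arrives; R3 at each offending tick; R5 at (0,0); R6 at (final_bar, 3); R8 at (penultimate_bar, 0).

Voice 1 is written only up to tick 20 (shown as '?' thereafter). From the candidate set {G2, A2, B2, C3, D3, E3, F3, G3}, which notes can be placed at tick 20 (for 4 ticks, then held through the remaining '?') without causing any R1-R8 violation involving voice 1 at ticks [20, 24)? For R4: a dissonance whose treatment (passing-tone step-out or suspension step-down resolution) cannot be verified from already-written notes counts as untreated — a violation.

{B2, E3, G2}

G2: legal
A2: violates R4
B2: legal
C3: violates R4
D3: violates R2
E3: legal
F3: violates R4,R7
G3: violates R2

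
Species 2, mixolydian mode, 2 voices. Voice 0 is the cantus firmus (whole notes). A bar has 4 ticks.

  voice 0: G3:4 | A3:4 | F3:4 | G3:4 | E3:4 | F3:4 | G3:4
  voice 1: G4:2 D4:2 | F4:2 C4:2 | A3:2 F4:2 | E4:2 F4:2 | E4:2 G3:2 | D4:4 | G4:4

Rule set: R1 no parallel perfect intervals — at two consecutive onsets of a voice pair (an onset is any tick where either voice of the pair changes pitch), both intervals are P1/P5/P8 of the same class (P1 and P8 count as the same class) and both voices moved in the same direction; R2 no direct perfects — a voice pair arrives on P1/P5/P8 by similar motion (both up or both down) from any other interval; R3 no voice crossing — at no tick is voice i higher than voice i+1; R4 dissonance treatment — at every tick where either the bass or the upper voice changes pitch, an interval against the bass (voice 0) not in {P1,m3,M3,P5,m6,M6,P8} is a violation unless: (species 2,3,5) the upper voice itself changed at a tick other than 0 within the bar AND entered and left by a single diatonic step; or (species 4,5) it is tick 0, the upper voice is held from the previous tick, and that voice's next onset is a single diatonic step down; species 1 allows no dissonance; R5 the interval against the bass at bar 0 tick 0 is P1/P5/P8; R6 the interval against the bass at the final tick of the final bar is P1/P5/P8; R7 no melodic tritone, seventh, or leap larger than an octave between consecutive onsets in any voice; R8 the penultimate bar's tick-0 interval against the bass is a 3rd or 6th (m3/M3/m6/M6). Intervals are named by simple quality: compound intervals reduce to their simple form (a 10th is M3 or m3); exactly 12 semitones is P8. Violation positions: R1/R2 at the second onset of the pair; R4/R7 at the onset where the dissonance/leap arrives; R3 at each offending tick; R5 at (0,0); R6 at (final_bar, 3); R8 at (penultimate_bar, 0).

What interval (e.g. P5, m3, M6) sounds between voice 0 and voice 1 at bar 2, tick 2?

P8

voice 0=F3 voice 1=F4 -> P8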